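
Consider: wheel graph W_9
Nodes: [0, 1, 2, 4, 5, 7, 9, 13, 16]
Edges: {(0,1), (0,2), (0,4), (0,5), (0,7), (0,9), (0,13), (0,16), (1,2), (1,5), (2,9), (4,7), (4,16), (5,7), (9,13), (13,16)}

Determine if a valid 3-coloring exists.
Yes, G is 3-colorable

A valid 3-coloring: color 1: [0]; color 2: [2, 4, 5, 13]; color 3: [1, 7, 9, 16].
(χ(G) = 3 ≤ 3.)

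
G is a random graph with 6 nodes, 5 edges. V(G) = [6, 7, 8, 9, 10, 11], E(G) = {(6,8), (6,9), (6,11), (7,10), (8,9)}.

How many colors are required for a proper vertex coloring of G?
Clique number ω(G) = 3 (lower bound: χ ≥ ω).
The clique on [6, 8, 9] has size 3, forcing χ ≥ 3, and the coloring below uses 3 colors, so χ(G) = 3.
A valid 3-coloring: color 1: [6, 7]; color 2: [8, 10, 11]; color 3: [9].

χ(G) = 3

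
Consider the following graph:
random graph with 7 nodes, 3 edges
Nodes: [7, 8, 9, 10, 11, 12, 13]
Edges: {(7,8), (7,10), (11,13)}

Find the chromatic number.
χ(G) = 2

Clique number ω(G) = 2 (lower bound: χ ≥ ω).
The graph is bipartite (no odd cycle), so 2 colors suffice: χ(G) = 2.
A valid 2-coloring: color 1: [7, 9, 11, 12]; color 2: [8, 10, 13].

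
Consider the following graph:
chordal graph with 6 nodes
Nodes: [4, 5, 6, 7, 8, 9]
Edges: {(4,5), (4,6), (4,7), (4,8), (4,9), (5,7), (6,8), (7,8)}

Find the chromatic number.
Clique number ω(G) = 3 (lower bound: χ ≥ ω).
The clique on [4, 6, 8] has size 3, forcing χ ≥ 3, and the coloring below uses 3 colors, so χ(G) = 3.
A valid 3-coloring: color 1: [4]; color 2: [6, 7, 9]; color 3: [5, 8].

χ(G) = 3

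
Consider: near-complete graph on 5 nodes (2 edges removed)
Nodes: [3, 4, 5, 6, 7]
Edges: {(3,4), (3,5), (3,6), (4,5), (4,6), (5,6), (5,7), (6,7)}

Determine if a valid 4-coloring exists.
Yes, G is 4-colorable

A valid 4-coloring: color 1: [5]; color 2: [6]; color 3: [4, 7]; color 4: [3].
(χ(G) = 4 ≤ 4.)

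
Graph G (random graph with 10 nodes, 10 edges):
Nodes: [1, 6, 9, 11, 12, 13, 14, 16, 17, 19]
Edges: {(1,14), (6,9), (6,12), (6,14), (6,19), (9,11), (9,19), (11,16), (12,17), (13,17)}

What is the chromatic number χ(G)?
Clique number ω(G) = 3 (lower bound: χ ≥ ω).
The clique on [6, 9, 19] has size 3, forcing χ ≥ 3, and the coloring below uses 3 colors, so χ(G) = 3.
A valid 3-coloring: color 1: [1, 6, 11, 17]; color 2: [9, 12, 13, 14, 16]; color 3: [19].

χ(G) = 3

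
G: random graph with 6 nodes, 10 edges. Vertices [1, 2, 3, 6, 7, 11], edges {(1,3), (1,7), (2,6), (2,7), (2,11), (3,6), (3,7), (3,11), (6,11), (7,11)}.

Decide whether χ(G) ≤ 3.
A valid 3-coloring: color 1: [6, 7]; color 2: [2, 3]; color 3: [1, 11].
(χ(G) = 3 ≤ 3.)

Yes, G is 3-colorable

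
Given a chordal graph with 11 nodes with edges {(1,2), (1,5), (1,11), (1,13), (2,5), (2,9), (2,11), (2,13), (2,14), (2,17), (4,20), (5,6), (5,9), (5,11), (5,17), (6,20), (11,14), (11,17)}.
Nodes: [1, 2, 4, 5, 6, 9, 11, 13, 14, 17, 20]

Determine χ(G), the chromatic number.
Clique number ω(G) = 4 (lower bound: χ ≥ ω).
The clique on [1, 2, 5, 11] has size 4, forcing χ ≥ 4, and the coloring below uses 4 colors, so χ(G) = 4.
A valid 4-coloring: color 1: [2, 4, 6]; color 2: [5, 13, 14, 20]; color 3: [9, 11]; color 4: [1, 17].

χ(G) = 4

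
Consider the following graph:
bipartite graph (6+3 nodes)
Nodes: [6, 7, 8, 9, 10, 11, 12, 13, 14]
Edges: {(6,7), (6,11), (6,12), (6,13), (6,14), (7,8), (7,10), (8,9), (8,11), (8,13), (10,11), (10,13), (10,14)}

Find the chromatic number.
Clique number ω(G) = 2 (lower bound: χ ≥ ω).
The graph is bipartite (no odd cycle), so 2 colors suffice: χ(G) = 2.
A valid 2-coloring: color 1: [6, 8, 10]; color 2: [7, 9, 11, 12, 13, 14].

χ(G) = 2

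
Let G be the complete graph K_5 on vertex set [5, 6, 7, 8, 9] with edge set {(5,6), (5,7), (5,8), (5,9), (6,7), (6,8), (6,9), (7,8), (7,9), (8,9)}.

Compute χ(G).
χ(G) = 5

Clique number ω(G) = 5 (lower bound: χ ≥ ω).
The clique on [5, 6, 7, 8, 9] has size 5, forcing χ ≥ 5, and the coloring below uses 5 colors, so χ(G) = 5.
A valid 5-coloring: color 1: [8]; color 2: [6]; color 3: [9]; color 4: [7]; color 5: [5].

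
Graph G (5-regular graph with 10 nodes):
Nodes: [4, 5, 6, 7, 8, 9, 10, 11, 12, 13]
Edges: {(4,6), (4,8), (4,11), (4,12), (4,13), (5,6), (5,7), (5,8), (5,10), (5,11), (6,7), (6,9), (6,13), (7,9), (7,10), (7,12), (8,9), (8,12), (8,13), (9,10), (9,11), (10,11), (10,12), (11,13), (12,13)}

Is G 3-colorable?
No, G is not 3-colorable

The clique on vertices [4, 8, 12, 13] has size 4 > 3, so it alone needs 4 colors.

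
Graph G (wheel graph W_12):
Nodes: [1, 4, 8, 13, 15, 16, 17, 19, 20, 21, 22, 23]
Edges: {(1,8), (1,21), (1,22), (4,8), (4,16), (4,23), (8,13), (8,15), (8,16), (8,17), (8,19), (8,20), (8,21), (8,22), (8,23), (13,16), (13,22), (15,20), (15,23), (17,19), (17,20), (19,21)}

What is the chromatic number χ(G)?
Clique number ω(G) = 3 (lower bound: χ ≥ ω).
Odd cycle [15, 23, 4, 16, 13, 22, 1, 21, 19, 17, 20] needs 3 colors (χ ≥ 3).
Vertex 8 is adjacent to every vertex of [1, 4, 13, 15, 16, 17, 19, 20, 21, 22, 23], which already need 3 colors among themselves, so 8 needs a new color (χ ≥ 4).
The coloring below uses 4 colors, so χ(G) = 4.
A valid 4-coloring: color 1: [8]; color 2: [1, 4, 13, 15, 17]; color 3: [16, 20, 21, 22, 23]; color 4: [19].

χ(G) = 4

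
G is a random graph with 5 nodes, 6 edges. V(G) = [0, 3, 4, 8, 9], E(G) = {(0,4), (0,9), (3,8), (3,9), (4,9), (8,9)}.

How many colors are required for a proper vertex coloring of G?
Clique number ω(G) = 3 (lower bound: χ ≥ ω).
The clique on [0, 4, 9] has size 3, forcing χ ≥ 3, and the coloring below uses 3 colors, so χ(G) = 3.
A valid 3-coloring: color 1: [9]; color 2: [3, 4]; color 3: [0, 8].

χ(G) = 3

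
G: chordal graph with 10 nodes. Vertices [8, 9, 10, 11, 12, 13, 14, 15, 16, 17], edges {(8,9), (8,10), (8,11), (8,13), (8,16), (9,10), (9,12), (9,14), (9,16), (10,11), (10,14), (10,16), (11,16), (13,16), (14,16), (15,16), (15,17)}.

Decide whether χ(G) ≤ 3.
No, G is not 3-colorable

The clique on vertices [8, 9, 10, 16] has size 4 > 3, so it alone needs 4 colors.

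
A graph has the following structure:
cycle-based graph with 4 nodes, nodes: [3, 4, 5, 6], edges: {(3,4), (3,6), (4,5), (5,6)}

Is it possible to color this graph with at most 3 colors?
Yes, G is 3-colorable

A valid 3-coloring: color 1: [4, 6]; color 2: [3, 5].
(χ(G) = 2 ≤ 3.)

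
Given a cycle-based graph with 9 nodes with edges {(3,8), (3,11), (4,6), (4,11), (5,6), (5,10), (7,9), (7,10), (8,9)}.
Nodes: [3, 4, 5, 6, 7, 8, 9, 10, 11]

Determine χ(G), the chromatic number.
χ(G) = 3

Clique number ω(G) = 2 (lower bound: χ ≥ ω).
Odd cycle [7, 10, 5, 6, 4, 11, 3, 8, 9] needs 3 colors (χ ≥ 3).
The coloring below uses 3 colors, so χ(G) = 3.
A valid 3-coloring: color 1: [4, 5, 7, 8]; color 2: [6, 9, 10, 11]; color 3: [3].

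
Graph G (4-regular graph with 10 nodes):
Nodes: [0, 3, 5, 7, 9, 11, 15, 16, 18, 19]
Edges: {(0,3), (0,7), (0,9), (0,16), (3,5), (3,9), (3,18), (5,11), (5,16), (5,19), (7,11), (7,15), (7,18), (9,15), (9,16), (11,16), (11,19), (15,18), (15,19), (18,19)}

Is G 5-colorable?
Yes, G is 5-colorable

A valid 5-coloring: color 1: [7, 9, 19]; color 2: [0, 5, 18]; color 3: [3, 15, 16]; color 4: [11].
(χ(G) = 3 ≤ 5.)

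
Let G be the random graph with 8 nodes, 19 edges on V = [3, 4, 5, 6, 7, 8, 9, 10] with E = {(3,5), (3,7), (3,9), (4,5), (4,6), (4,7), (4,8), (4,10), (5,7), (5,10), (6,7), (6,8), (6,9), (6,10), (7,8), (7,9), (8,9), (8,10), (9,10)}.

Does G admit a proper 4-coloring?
A valid 4-coloring: color 1: [7, 10]; color 2: [4, 9]; color 3: [3, 6]; color 4: [5, 8].
(χ(G) = 4 ≤ 4.)

Yes, G is 4-colorable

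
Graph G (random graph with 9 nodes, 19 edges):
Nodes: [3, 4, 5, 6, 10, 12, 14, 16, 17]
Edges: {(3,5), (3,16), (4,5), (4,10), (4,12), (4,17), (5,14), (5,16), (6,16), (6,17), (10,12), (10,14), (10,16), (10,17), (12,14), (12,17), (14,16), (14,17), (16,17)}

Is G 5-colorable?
A valid 5-coloring: color 1: [12, 16]; color 2: [5, 17]; color 3: [3, 4, 6, 14]; color 4: [10].
(χ(G) = 4 ≤ 5.)

Yes, G is 5-colorable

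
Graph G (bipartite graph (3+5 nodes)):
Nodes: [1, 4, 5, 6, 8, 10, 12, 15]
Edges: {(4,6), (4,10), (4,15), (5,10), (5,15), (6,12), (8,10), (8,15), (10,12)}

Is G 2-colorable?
Yes, G is 2-colorable

A valid 2-coloring: color 1: [1, 6, 10, 15]; color 2: [4, 5, 8, 12].
(χ(G) = 2 ≤ 2.)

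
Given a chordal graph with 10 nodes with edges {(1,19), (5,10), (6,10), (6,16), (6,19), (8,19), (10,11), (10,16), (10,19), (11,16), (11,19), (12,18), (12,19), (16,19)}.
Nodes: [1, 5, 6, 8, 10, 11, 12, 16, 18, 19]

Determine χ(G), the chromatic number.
χ(G) = 4

Clique number ω(G) = 4 (lower bound: χ ≥ ω).
The clique on [10, 11, 16, 19] has size 4, forcing χ ≥ 4, and the coloring below uses 4 colors, so χ(G) = 4.
A valid 4-coloring: color 1: [5, 18, 19]; color 2: [1, 8, 10, 12]; color 3: [16]; color 4: [6, 11].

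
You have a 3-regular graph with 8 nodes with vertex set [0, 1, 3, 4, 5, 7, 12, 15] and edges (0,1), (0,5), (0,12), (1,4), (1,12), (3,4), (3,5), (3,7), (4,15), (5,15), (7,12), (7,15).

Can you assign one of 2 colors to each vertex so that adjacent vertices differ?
The clique on vertices [0, 1, 12] has size 3 > 2, so it alone needs 3 colors.

No, G is not 2-colorable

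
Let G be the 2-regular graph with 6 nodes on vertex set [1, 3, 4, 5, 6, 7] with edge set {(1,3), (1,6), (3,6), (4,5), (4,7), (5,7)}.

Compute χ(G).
χ(G) = 3

Clique number ω(G) = 3 (lower bound: χ ≥ ω).
The clique on [1, 3, 6] has size 3, forcing χ ≥ 3, and the coloring below uses 3 colors, so χ(G) = 3.
A valid 3-coloring: color 1: [3, 7]; color 2: [1, 4]; color 3: [5, 6].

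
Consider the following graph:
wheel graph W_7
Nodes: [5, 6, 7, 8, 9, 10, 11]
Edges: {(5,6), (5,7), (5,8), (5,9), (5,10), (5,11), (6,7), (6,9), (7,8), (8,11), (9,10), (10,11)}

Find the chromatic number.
Clique number ω(G) = 3 (lower bound: χ ≥ ω).
The clique on [5, 8, 11] has size 3, forcing χ ≥ 3, and the coloring below uses 3 colors, so χ(G) = 3.
A valid 3-coloring: color 1: [5]; color 2: [6, 8, 10]; color 3: [7, 9, 11].

χ(G) = 3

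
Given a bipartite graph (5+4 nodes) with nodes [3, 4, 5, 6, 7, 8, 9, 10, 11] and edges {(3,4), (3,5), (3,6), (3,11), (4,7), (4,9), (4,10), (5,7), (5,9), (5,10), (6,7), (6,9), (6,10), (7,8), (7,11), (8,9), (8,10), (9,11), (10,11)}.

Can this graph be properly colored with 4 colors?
Yes, G is 4-colorable

A valid 4-coloring: color 1: [3, 7, 9, 10]; color 2: [4, 5, 6, 8, 11].
(χ(G) = 2 ≤ 4.)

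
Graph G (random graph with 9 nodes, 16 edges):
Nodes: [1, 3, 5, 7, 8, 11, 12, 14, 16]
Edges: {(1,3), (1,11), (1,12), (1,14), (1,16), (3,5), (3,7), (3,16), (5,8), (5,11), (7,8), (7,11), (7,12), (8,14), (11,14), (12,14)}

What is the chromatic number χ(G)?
χ(G) = 3

Clique number ω(G) = 3 (lower bound: χ ≥ ω).
The clique on [1, 3, 16] has size 3, forcing χ ≥ 3, and the coloring below uses 3 colors, so χ(G) = 3.
A valid 3-coloring: color 1: [1, 5, 7]; color 2: [3, 14]; color 3: [8, 11, 12, 16].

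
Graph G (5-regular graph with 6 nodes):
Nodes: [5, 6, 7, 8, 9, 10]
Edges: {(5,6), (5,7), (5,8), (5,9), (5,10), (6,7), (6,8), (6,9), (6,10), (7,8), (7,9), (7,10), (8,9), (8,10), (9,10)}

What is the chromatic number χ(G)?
Clique number ω(G) = 6 (lower bound: χ ≥ ω).
The clique on [5, 6, 7, 8, 9, 10] has size 6, forcing χ ≥ 6, and the coloring below uses 6 colors, so χ(G) = 6.
A valid 6-coloring: color 1: [10]; color 2: [8]; color 3: [7]; color 4: [5]; color 5: [6]; color 6: [9].

χ(G) = 6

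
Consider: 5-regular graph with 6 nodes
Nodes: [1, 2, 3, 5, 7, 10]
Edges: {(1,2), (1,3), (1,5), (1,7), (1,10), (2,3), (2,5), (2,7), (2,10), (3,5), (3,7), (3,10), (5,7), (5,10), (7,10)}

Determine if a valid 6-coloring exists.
A valid 6-coloring: color 1: [10]; color 2: [7]; color 3: [3]; color 4: [5]; color 5: [1]; color 6: [2].
(χ(G) = 6 ≤ 6.)

Yes, G is 6-colorable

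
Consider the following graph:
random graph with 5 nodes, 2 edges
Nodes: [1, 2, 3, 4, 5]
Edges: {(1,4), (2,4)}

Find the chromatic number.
χ(G) = 2

Clique number ω(G) = 2 (lower bound: χ ≥ ω).
The graph is bipartite (no odd cycle), so 2 colors suffice: χ(G) = 2.
A valid 2-coloring: color 1: [3, 4, 5]; color 2: [1, 2].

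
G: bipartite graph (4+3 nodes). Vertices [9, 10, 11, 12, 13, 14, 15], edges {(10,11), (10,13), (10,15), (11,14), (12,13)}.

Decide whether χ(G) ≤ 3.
Yes, G is 3-colorable

A valid 3-coloring: color 1: [9, 10, 12, 14]; color 2: [11, 13, 15].
(χ(G) = 2 ≤ 3.)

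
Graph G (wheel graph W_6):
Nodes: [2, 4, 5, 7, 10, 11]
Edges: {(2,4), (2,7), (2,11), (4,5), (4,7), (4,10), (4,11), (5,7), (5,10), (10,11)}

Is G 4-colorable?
Yes, G is 4-colorable

A valid 4-coloring: color 1: [4]; color 2: [2, 10]; color 3: [5, 11]; color 4: [7].
(χ(G) = 4 ≤ 4.)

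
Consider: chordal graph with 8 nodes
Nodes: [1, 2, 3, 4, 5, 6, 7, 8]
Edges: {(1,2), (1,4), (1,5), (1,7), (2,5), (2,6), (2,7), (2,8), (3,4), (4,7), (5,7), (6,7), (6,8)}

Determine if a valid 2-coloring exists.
The clique on vertices [1, 2, 5, 7] has size 4 > 2, so it alone needs 4 colors.

No, G is not 2-colorable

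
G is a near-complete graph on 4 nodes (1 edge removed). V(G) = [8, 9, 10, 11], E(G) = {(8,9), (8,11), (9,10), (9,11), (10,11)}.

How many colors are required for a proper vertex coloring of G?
Clique number ω(G) = 3 (lower bound: χ ≥ ω).
The clique on [8, 9, 11] has size 3, forcing χ ≥ 3, and the coloring below uses 3 colors, so χ(G) = 3.
A valid 3-coloring: color 1: [11]; color 2: [9]; color 3: [8, 10].

χ(G) = 3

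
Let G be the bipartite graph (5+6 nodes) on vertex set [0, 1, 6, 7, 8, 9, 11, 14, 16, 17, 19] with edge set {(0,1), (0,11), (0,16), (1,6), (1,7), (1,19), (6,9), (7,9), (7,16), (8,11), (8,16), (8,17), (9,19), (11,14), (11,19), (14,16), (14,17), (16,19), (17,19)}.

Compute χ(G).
χ(G) = 2

Clique number ω(G) = 2 (lower bound: χ ≥ ω).
The graph is bipartite (no odd cycle), so 2 colors suffice: χ(G) = 2.
A valid 2-coloring: color 1: [1, 9, 11, 16, 17]; color 2: [0, 6, 7, 8, 14, 19].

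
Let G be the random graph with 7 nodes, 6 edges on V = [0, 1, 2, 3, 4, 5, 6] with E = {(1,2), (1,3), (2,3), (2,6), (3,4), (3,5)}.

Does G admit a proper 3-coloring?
A valid 3-coloring: color 1: [0, 3, 6]; color 2: [2, 4, 5]; color 3: [1].
(χ(G) = 3 ≤ 3.)

Yes, G is 3-colorable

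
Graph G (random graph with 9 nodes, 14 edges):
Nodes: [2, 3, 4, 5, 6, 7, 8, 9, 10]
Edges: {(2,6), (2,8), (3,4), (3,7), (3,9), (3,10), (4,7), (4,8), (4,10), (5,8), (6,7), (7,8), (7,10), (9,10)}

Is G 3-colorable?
The clique on vertices [3, 4, 7, 10] has size 4 > 3, so it alone needs 4 colors.

No, G is not 3-colorable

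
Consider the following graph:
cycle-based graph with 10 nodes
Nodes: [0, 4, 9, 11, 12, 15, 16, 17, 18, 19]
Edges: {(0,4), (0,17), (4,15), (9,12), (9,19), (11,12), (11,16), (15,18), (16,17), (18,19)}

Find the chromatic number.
χ(G) = 2

Clique number ω(G) = 2 (lower bound: χ ≥ ω).
The graph is bipartite (no odd cycle), so 2 colors suffice: χ(G) = 2.
A valid 2-coloring: color 1: [0, 12, 15, 16, 19]; color 2: [4, 9, 11, 17, 18].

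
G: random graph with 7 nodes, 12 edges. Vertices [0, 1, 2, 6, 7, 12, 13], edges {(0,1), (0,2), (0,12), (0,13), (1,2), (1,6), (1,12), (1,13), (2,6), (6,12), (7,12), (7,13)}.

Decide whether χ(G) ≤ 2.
No, G is not 2-colorable

The clique on vertices [0, 1, 2] has size 3 > 2, so it alone needs 3 colors.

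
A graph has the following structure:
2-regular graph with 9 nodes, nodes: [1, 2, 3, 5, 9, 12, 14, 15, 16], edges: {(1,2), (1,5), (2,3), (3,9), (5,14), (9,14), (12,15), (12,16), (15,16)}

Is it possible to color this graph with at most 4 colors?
A valid 4-coloring: color 1: [2, 5, 9, 15]; color 2: [1, 3, 12, 14]; color 3: [16].
(χ(G) = 3 ≤ 4.)

Yes, G is 4-colorable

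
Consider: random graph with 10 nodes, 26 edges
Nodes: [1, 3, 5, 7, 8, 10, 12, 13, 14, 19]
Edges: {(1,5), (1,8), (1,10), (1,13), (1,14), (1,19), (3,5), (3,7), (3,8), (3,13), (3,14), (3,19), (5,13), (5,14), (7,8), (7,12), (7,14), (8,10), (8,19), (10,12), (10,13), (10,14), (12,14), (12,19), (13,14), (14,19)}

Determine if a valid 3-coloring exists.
The clique on vertices [1, 10, 13, 14] has size 4 > 3, so it alone needs 4 colors.

No, G is not 3-colorable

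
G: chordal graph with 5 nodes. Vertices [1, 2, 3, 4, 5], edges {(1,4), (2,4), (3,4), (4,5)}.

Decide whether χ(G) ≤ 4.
Yes, G is 4-colorable

A valid 4-coloring: color 1: [4]; color 2: [1, 2, 3, 5].
(χ(G) = 2 ≤ 4.)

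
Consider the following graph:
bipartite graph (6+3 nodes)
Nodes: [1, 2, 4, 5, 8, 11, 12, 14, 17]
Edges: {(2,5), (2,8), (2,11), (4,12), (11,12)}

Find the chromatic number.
Clique number ω(G) = 2 (lower bound: χ ≥ ω).
The graph is bipartite (no odd cycle), so 2 colors suffice: χ(G) = 2.
A valid 2-coloring: color 1: [1, 2, 12, 14, 17]; color 2: [4, 5, 8, 11].

χ(G) = 2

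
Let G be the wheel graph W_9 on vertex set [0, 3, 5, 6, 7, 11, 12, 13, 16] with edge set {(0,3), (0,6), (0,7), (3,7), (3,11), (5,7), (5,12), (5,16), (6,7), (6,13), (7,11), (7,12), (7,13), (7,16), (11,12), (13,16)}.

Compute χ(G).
χ(G) = 3

Clique number ω(G) = 3 (lower bound: χ ≥ ω).
The clique on [0, 3, 7] has size 3, forcing χ ≥ 3, and the coloring below uses 3 colors, so χ(G) = 3.
A valid 3-coloring: color 1: [7]; color 2: [3, 6, 12, 16]; color 3: [0, 5, 11, 13].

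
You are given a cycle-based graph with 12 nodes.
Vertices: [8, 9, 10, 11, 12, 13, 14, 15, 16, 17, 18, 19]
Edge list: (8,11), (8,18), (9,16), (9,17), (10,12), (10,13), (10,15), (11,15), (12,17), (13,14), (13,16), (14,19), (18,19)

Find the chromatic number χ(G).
Clique number ω(G) = 2 (lower bound: χ ≥ ω).
The graph is bipartite (no odd cycle), so 2 colors suffice: χ(G) = 2.
A valid 2-coloring: color 1: [8, 9, 12, 13, 15, 19]; color 2: [10, 11, 14, 16, 17, 18].

χ(G) = 2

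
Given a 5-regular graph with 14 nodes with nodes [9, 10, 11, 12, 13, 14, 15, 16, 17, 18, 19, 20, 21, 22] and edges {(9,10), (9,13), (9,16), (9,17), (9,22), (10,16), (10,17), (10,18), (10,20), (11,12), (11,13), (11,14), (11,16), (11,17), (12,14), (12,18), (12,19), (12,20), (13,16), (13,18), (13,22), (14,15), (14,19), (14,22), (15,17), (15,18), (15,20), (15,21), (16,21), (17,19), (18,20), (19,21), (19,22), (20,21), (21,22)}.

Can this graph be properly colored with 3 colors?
No, G is not 3-colorable

Suppose a proper 3-coloring c exists. The clique [9, 10, 16] takes 3 distinct colors; by symmetry let c(9) = 1, c(10) = 2, c(16) = 3.
- Vertex 13: neighbors [9, 16] already have colors [1, 3] ⇒ c(13) = 2.
- Vertex 11: neighbors [13, 16] already have colors [2, 3] ⇒ c(11) = 1.
- Vertex 22: neighbors [9, 13] already have colors [1, 2] ⇒ c(22) = 3.
- Vertex 14: neighbors [11, 22] already have colors [1, 3] ⇒ c(14) = 2.
- Vertex 12: neighbors [11, 14] already have colors [1, 2] ⇒ c(12) = 3.
- Vertex 20: neighbors [10, 12] already have colors [2, 3] ⇒ c(20) = 1.
- Vertex 18: neighbors [20, 10, 12] already have colors [1, 2, 3] — all 3 colors blocked. Contradiction.
The forced assignments end in a contradiction, so G has no proper 3-coloring (χ ≥ 4).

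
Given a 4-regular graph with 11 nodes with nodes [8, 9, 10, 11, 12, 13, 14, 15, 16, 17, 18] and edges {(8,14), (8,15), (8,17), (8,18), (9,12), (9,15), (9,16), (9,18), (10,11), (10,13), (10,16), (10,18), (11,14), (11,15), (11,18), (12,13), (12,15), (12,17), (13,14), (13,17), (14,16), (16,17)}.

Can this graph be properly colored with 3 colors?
Yes, G is 3-colorable

A valid 3-coloring: color 1: [13, 15, 16, 18]; color 2: [8, 11, 12]; color 3: [9, 10, 14, 17].
(χ(G) = 3 ≤ 3.)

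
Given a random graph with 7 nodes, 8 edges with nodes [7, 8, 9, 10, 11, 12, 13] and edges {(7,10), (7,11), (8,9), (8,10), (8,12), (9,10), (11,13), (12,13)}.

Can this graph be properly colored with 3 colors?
A valid 3-coloring: color 1: [10, 11, 12]; color 2: [7, 8, 13]; color 3: [9].
(χ(G) = 3 ≤ 3.)

Yes, G is 3-colorable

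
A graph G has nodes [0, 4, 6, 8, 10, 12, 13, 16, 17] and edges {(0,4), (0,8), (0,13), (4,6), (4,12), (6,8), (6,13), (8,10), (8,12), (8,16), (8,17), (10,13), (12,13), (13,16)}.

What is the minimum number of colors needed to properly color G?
Clique number ω(G) = 2 (lower bound: χ ≥ ω).
The graph is bipartite (no odd cycle), so 2 colors suffice: χ(G) = 2.
A valid 2-coloring: color 1: [4, 8, 13]; color 2: [0, 6, 10, 12, 16, 17].

χ(G) = 2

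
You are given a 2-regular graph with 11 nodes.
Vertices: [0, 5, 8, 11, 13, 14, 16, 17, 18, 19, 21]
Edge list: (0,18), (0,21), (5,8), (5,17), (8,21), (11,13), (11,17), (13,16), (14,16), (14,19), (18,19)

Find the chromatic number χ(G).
Clique number ω(G) = 2 (lower bound: χ ≥ ω).
Odd cycle [16, 13, 11, 17, 5, 8, 21, 0, 18, 19, 14] needs 3 colors (χ ≥ 3).
The coloring below uses 3 colors, so χ(G) = 3.
A valid 3-coloring: color 1: [0, 8, 16, 17, 19]; color 2: [5, 13, 14, 18, 21]; color 3: [11].

χ(G) = 3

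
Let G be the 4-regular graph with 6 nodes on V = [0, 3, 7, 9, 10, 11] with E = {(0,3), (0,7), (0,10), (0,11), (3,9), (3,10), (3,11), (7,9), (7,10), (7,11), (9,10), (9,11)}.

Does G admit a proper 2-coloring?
No, G is not 2-colorable

The clique on vertices [0, 3, 10] has size 3 > 2, so it alone needs 3 colors.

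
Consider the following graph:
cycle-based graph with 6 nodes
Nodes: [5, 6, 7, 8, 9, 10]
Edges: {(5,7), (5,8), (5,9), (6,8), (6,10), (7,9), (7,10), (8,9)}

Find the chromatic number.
Clique number ω(G) = 3 (lower bound: χ ≥ ω).
The clique on [5, 8, 9] has size 3, forcing χ ≥ 3, and the coloring below uses 3 colors, so χ(G) = 3.
A valid 3-coloring: color 1: [7, 8]; color 2: [5, 6]; color 3: [9, 10].

χ(G) = 3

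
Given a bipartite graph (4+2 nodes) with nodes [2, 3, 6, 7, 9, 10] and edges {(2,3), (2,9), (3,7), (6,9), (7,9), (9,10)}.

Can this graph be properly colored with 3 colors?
A valid 3-coloring: color 1: [3, 9]; color 2: [2, 6, 7, 10].
(χ(G) = 2 ≤ 3.)

Yes, G is 3-colorable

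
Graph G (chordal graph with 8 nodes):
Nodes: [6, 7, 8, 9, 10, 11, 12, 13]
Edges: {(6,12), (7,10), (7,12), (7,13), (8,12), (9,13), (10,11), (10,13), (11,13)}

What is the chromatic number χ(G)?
χ(G) = 3

Clique number ω(G) = 3 (lower bound: χ ≥ ω).
The clique on [10, 11, 13] has size 3, forcing χ ≥ 3, and the coloring below uses 3 colors, so χ(G) = 3.
A valid 3-coloring: color 1: [12, 13]; color 2: [6, 7, 8, 9, 11]; color 3: [10].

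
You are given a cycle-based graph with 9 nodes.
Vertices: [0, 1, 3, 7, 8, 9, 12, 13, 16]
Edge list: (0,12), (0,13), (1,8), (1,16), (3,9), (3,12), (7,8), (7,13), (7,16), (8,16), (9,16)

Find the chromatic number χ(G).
χ(G) = 3

Clique number ω(G) = 3 (lower bound: χ ≥ ω).
The clique on [1, 8, 16] has size 3, forcing χ ≥ 3, and the coloring below uses 3 colors, so χ(G) = 3.
A valid 3-coloring: color 1: [0, 3, 16]; color 2: [8, 9, 12, 13]; color 3: [1, 7].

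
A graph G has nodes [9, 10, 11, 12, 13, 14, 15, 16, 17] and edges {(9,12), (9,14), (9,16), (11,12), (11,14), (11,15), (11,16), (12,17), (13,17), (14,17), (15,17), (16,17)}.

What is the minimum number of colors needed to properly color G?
χ(G) = 2

Clique number ω(G) = 2 (lower bound: χ ≥ ω).
The graph is bipartite (no odd cycle), so 2 colors suffice: χ(G) = 2.
A valid 2-coloring: color 1: [9, 10, 11, 17]; color 2: [12, 13, 14, 15, 16].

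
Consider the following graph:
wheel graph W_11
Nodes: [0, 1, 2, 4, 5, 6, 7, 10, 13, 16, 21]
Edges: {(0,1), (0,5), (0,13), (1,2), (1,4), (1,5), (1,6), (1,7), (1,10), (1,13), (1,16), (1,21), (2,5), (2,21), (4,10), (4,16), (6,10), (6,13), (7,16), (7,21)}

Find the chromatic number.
χ(G) = 3

Clique number ω(G) = 3 (lower bound: χ ≥ ω).
The clique on [0, 1, 13] has size 3, forcing χ ≥ 3, and the coloring below uses 3 colors, so χ(G) = 3.
A valid 3-coloring: color 1: [1]; color 2: [5, 10, 13, 16, 21]; color 3: [0, 2, 4, 6, 7].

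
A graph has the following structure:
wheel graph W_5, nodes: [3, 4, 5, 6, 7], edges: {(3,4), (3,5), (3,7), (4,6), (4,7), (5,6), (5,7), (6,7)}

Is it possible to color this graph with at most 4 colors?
Yes, G is 4-colorable

A valid 4-coloring: color 1: [7]; color 2: [3, 6]; color 3: [4, 5].
(χ(G) = 3 ≤ 4.)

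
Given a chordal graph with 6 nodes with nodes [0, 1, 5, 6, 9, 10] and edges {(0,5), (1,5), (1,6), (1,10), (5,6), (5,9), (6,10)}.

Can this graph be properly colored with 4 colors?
Yes, G is 4-colorable

A valid 4-coloring: color 1: [5, 10]; color 2: [0, 1, 9]; color 3: [6].
(χ(G) = 3 ≤ 4.)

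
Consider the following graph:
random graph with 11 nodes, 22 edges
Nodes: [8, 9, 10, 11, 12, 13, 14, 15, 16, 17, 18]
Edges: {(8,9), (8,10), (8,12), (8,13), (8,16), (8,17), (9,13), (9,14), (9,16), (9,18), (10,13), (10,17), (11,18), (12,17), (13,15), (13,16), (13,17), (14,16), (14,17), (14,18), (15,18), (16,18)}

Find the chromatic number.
χ(G) = 4

Clique number ω(G) = 4 (lower bound: χ ≥ ω).
The clique on [8, 9, 13, 16] has size 4, forcing χ ≥ 4, and the coloring below uses 4 colors, so χ(G) = 4.
A valid 4-coloring: color 1: [12, 13, 18]; color 2: [8, 11, 14, 15]; color 3: [16, 17]; color 4: [9, 10].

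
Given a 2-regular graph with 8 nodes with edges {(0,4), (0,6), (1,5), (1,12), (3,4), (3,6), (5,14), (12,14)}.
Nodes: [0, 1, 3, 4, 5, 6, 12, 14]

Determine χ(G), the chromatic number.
χ(G) = 2

Clique number ω(G) = 2 (lower bound: χ ≥ ω).
The graph is bipartite (no odd cycle), so 2 colors suffice: χ(G) = 2.
A valid 2-coloring: color 1: [0, 3, 5, 12]; color 2: [1, 4, 6, 14].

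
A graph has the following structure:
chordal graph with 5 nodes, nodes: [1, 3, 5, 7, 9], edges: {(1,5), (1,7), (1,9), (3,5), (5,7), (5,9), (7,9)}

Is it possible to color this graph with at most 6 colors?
Yes, G is 6-colorable

A valid 6-coloring: color 1: [5]; color 2: [1, 3]; color 3: [9]; color 4: [7].
(χ(G) = 4 ≤ 6.)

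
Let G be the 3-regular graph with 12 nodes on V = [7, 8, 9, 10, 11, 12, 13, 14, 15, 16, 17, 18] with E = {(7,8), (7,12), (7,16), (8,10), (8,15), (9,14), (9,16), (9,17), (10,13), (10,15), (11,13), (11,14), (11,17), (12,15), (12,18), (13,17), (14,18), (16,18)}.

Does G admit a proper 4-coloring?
A valid 4-coloring: color 1: [10, 12, 14, 16, 17]; color 2: [7, 9, 13, 15, 18]; color 3: [8, 11].
(χ(G) = 3 ≤ 4.)

Yes, G is 4-colorable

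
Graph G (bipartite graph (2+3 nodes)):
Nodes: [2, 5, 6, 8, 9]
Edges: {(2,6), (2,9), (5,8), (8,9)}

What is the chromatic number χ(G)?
χ(G) = 2

Clique number ω(G) = 2 (lower bound: χ ≥ ω).
The graph is bipartite (no odd cycle), so 2 colors suffice: χ(G) = 2.
A valid 2-coloring: color 1: [2, 8]; color 2: [5, 6, 9].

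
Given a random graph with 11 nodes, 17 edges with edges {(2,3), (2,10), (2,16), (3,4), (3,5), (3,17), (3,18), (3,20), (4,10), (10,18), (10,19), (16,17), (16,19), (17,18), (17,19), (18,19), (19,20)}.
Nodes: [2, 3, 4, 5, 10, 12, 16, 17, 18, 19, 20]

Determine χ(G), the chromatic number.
Clique number ω(G) = 3 (lower bound: χ ≥ ω).
Suppose a proper 3-coloring c exists. The clique [3, 17, 18] takes 3 distinct colors; by symmetry let c(3) = 1, c(17) = 2, c(18) = 3.
- Vertex 19: neighbors [17, 18] already have colors [2, 3] ⇒ c(19) = 1.
- Vertex 10: neighbors [19, 18] already have colors [1, 3] ⇒ c(10) = 2.
- Vertex 2: neighbors [3, 10] already have colors [1, 2] ⇒ c(2) = 3.
- Vertex 16: neighbors [19, 17, 2] already have colors [1, 2, 3] — all 3 colors blocked. Contradiction.
The forced assignments end in a contradiction, so G has no proper 3-coloring (χ ≥ 4).
The coloring below uses 4 colors, so χ(G) = 4.
A valid 4-coloring: color 1: [3, 12, 19]; color 2: [5, 10, 17, 20]; color 3: [4, 16, 18]; color 4: [2].

χ(G) = 4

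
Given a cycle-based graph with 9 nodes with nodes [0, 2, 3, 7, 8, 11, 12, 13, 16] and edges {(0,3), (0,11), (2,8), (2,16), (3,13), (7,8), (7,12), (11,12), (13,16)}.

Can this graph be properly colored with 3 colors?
Yes, G is 3-colorable

A valid 3-coloring: color 1: [0, 8, 12, 13]; color 2: [3, 7, 11, 16]; color 3: [2].
(χ(G) = 3 ≤ 3.)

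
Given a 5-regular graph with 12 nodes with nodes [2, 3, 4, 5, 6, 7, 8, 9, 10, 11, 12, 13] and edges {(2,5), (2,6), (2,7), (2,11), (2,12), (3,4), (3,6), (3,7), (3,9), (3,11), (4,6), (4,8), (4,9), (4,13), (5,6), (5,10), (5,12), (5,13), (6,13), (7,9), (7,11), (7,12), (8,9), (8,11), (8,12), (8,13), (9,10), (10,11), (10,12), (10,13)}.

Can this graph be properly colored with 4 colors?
Yes, G is 4-colorable

A valid 4-coloring: color 1: [2, 3, 8, 10]; color 2: [4, 5, 7]; color 3: [9, 11, 12, 13]; color 4: [6].
(χ(G) = 4 ≤ 4.)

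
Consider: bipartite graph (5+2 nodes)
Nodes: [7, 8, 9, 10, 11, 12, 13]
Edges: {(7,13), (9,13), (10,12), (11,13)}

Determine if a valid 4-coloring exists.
A valid 4-coloring: color 1: [8, 10, 13]; color 2: [7, 9, 11, 12].
(χ(G) = 2 ≤ 4.)

Yes, G is 4-colorable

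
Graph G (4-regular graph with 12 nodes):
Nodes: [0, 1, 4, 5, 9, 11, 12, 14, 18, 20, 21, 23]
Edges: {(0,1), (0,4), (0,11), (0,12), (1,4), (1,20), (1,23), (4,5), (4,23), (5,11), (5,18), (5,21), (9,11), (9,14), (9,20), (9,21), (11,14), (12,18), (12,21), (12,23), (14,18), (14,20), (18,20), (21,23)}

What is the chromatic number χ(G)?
χ(G) = 3

Clique number ω(G) = 3 (lower bound: χ ≥ ω).
The clique on [0, 1, 4] has size 3, forcing χ ≥ 3, and the coloring below uses 3 colors, so χ(G) = 3.
A valid 3-coloring: color 1: [1, 5, 12, 14]; color 2: [4, 11, 20, 21]; color 3: [0, 9, 18, 23].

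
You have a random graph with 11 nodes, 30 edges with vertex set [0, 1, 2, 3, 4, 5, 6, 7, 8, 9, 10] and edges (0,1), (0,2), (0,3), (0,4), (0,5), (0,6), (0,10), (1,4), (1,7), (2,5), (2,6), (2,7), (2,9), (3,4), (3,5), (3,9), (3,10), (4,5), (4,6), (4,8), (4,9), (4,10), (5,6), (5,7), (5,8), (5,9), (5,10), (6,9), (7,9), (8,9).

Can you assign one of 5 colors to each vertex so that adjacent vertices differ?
A valid 5-coloring: color 1: [1, 5]; color 2: [2, 4]; color 3: [0, 9]; color 4: [6, 7, 8, 10]; color 5: [3].
(χ(G) = 5 ≤ 5.)

Yes, G is 5-colorable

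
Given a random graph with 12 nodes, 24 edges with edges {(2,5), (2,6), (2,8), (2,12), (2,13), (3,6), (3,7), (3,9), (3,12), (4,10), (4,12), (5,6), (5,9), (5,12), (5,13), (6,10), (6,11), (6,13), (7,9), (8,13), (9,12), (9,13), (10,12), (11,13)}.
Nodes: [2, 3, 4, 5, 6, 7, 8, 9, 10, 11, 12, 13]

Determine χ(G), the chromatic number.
Clique number ω(G) = 4 (lower bound: χ ≥ ω).
The clique on [2, 5, 6, 13] has size 4, forcing χ ≥ 4, and the coloring below uses 4 colors, so χ(G) = 4.
A valid 4-coloring: color 1: [7, 12, 13]; color 2: [4, 6, 8, 9]; color 3: [3, 5, 10, 11]; color 4: [2].

χ(G) = 4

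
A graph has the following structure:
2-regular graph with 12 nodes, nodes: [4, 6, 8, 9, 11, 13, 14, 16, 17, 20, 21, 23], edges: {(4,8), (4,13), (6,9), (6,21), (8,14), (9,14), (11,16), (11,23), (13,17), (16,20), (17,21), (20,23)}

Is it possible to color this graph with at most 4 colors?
Yes, G is 4-colorable

A valid 4-coloring: color 1: [8, 9, 13, 16, 21, 23]; color 2: [4, 6, 11, 14, 17, 20].
(χ(G) = 2 ≤ 4.)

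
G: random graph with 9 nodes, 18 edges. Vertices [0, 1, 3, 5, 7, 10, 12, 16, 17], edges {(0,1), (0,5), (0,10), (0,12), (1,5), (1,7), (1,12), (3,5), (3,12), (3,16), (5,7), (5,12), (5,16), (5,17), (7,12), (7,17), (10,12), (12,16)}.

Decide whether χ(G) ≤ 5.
A valid 5-coloring: color 1: [5, 10]; color 2: [12, 17]; color 3: [0, 7, 16]; color 4: [1, 3].
(χ(G) = 4 ≤ 5.)

Yes, G is 5-colorable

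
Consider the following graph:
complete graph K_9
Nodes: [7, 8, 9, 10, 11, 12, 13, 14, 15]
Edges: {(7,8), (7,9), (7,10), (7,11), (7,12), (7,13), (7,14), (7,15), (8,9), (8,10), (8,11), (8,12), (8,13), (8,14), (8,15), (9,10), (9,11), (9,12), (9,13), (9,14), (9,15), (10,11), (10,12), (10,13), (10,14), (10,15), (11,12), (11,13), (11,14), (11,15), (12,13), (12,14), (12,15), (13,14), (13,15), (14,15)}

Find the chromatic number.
χ(G) = 9

Clique number ω(G) = 9 (lower bound: χ ≥ ω).
The clique on [7, 8, 9, 10, 11, 12, 13, 14, 15] has size 9, forcing χ ≥ 9, and the coloring below uses 9 colors, so χ(G) = 9.
A valid 9-coloring: color 1: [15]; color 2: [7]; color 3: [10]; color 4: [13]; color 5: [14]; color 6: [9]; color 7: [8]; color 8: [12]; color 9: [11].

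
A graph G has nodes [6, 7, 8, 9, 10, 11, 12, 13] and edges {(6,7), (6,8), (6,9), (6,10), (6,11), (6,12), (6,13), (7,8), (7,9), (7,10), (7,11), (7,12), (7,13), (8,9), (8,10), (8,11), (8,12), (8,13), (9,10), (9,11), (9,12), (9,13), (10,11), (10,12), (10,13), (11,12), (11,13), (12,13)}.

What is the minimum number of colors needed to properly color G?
χ(G) = 8

Clique number ω(G) = 8 (lower bound: χ ≥ ω).
The clique on [6, 7, 8, 9, 10, 11, 12, 13] has size 8, forcing χ ≥ 8, and the coloring below uses 8 colors, so χ(G) = 8.
A valid 8-coloring: color 1: [12]; color 2: [10]; color 3: [9]; color 4: [7]; color 5: [13]; color 6: [8]; color 7: [11]; color 8: [6].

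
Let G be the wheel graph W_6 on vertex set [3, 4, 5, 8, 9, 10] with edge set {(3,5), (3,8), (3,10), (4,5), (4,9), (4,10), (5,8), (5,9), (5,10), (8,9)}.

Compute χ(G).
χ(G) = 4

Clique number ω(G) = 3 (lower bound: χ ≥ ω).
Odd cycle [4, 10, 3, 8, 9] needs 3 colors (χ ≥ 3).
Vertex 5 is adjacent to every vertex of [3, 4, 8, 9, 10], which already need 3 colors among themselves, so 5 needs a new color (χ ≥ 4).
The coloring below uses 4 colors, so χ(G) = 4.
A valid 4-coloring: color 1: [5]; color 2: [4, 8]; color 3: [9, 10]; color 4: [3].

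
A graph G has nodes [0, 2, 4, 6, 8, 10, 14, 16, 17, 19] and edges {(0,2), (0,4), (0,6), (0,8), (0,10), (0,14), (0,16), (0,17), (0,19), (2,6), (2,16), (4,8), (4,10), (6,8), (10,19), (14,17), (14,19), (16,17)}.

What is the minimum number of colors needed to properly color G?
Clique number ω(G) = 3 (lower bound: χ ≥ ω).
Odd cycle [14, 17, 16, 2, 6, 8, 4, 10, 19] needs 3 colors (χ ≥ 3).
Vertex 0 is adjacent to every vertex of [2, 4, 6, 8, 10, 14, 16, 17, 19], which already need 3 colors among themselves, so 0 needs a new color (χ ≥ 4).
The coloring below uses 4 colors, so χ(G) = 4.
A valid 4-coloring: color 1: [0]; color 2: [6, 10, 14, 16]; color 3: [2, 8, 17, 19]; color 4: [4].

χ(G) = 4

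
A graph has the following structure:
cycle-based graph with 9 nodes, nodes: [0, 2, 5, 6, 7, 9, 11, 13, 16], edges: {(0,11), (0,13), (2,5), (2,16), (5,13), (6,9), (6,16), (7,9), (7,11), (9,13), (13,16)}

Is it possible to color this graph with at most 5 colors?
A valid 5-coloring: color 1: [2, 6, 11, 13]; color 2: [0, 5, 9, 16]; color 3: [7].
(χ(G) = 3 ≤ 5.)

Yes, G is 5-colorable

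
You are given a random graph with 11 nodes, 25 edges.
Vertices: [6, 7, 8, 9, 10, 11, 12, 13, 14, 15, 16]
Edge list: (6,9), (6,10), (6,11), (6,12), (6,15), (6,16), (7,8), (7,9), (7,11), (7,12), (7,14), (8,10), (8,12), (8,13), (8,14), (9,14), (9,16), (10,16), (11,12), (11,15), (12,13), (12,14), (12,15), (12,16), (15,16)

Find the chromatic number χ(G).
χ(G) = 4

Clique number ω(G) = 4 (lower bound: χ ≥ ω).
The clique on [6, 12, 15, 16] has size 4, forcing χ ≥ 4, and the coloring below uses 4 colors, so χ(G) = 4.
A valid 4-coloring: color 1: [9, 10, 12]; color 2: [6, 7, 13]; color 3: [8, 11, 16]; color 4: [14, 15].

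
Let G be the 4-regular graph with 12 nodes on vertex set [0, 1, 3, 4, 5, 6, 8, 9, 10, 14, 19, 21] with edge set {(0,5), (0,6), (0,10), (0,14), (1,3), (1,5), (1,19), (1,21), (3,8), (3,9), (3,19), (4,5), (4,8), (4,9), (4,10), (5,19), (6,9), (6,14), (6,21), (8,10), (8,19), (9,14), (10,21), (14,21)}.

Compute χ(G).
Clique number ω(G) = 3 (lower bound: χ ≥ ω).
Suppose a proper 3-coloring c exists. The clique [0, 6, 14] takes 3 distinct colors; by symmetry let c(0) = 1, c(6) = 2, c(14) = 3.
- Vertex 9: neighbors [6, 14] already have colors [2, 3] ⇒ c(9) = 1.
- Vertex 21: neighbors [6, 14] already have colors [2, 3] ⇒ c(21) = 1.
- Vertex 1: neighbors [21] already have colors [1]; try each remaining color.
- Case c(1) = 2:
  - Vertex 3: neighbors [9, 1] already have colors [1, 2] ⇒ c(3) = 3.
  - Vertex 5: neighbors [0, 1] already have colors [1, 2] ⇒ c(5) = 3.
  - Vertex 4: neighbors [9, 5] already have colors [1, 3] ⇒ c(4) = 2.
  - Vertex 8: neighbors [4, 3] already have colors [2, 3] ⇒ c(8) = 1.
  - Vertex 19: neighbors [8, 1, 3] already have colors [1, 2, 3] — all 3 colors blocked. Contradiction.
- Case c(1) = 3:
  - Vertex 3: neighbors [9, 1] already have colors [1, 3] ⇒ c(3) = 2.
  - Vertex 5: neighbors [0, 1] already have colors [1, 3] ⇒ c(5) = 2.
  - Vertex 4: neighbors [9, 5] already have colors [1, 2] ⇒ c(4) = 3.
  - Vertex 8: neighbors [3, 4] already have colors [2, 3] ⇒ c(8) = 1.
  - Vertex 19: neighbors [8, 3, 1] already have colors [1, 2, 3] — all 3 colors blocked. Contradiction.
Every case ends in a contradiction, so G has no proper 3-coloring (χ ≥ 4).
The coloring below uses 4 colors, so χ(G) = 4.
A valid 4-coloring: color 1: [0, 3, 4, 21]; color 2: [9, 10, 19]; color 3: [1, 8, 14]; color 4: [5, 6].

χ(G) = 4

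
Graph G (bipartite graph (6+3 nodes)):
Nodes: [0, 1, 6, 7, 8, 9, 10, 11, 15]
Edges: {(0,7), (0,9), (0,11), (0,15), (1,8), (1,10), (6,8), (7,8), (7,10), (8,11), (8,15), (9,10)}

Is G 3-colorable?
A valid 3-coloring: color 1: [0, 8, 10]; color 2: [1, 6, 7, 9, 11, 15].
(χ(G) = 2 ≤ 3.)

Yes, G is 3-colorable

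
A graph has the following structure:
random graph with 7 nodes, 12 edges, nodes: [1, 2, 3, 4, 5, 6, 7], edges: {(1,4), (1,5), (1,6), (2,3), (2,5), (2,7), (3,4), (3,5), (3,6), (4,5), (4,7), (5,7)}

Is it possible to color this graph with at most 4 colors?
A valid 4-coloring: color 1: [5, 6]; color 2: [1, 3, 7]; color 3: [2, 4].
(χ(G) = 3 ≤ 4.)

Yes, G is 4-colorable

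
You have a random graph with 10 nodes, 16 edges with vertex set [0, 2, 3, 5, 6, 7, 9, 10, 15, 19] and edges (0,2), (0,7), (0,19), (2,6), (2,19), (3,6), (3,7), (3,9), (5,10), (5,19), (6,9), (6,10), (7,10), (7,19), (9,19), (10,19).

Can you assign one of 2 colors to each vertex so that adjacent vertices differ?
No, G is not 2-colorable

The clique on vertices [0, 2, 19] has size 3 > 2, so it alone needs 3 colors.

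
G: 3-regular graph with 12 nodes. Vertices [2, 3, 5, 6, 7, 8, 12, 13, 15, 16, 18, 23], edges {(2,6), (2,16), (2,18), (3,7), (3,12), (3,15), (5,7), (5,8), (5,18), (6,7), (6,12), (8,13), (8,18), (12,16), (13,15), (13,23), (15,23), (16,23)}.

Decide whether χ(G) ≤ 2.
The clique on vertices [5, 8, 18] has size 3 > 2, so it alone needs 3 colors.

No, G is not 2-colorable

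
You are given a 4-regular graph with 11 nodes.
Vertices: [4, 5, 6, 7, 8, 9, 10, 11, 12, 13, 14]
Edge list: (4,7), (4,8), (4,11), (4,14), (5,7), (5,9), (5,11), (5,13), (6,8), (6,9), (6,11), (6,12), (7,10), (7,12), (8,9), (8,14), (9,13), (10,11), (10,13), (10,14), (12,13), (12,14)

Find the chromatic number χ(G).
Clique number ω(G) = 3 (lower bound: χ ≥ ω).
The clique on [4, 8, 14] has size 3, forcing χ ≥ 3, and the coloring below uses 3 colors, so χ(G) = 3.
A valid 3-coloring: color 1: [4, 9, 10, 12]; color 2: [7, 8, 11, 13]; color 3: [5, 6, 14].

χ(G) = 3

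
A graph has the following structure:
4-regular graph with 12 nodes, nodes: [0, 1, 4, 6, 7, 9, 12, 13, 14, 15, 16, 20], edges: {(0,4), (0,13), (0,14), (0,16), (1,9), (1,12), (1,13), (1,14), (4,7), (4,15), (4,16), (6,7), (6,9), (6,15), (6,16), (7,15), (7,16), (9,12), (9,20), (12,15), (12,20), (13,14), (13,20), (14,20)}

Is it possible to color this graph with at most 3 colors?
Yes, G is 3-colorable

A valid 3-coloring: color 1: [0, 1, 7, 20]; color 2: [4, 6, 12, 14]; color 3: [9, 13, 15, 16].
(χ(G) = 3 ≤ 3.)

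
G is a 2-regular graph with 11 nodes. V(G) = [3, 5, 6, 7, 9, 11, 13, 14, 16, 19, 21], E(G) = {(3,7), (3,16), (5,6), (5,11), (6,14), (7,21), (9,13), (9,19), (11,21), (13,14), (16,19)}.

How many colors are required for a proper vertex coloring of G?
Clique number ω(G) = 2 (lower bound: χ ≥ ω).
Odd cycle [19, 9, 13, 14, 6, 5, 11, 21, 7, 3, 16] needs 3 colors (χ ≥ 3).
The coloring below uses 3 colors, so χ(G) = 3.
A valid 3-coloring: color 1: [3, 5, 9, 14, 21]; color 2: [6, 7, 11, 13, 16]; color 3: [19].

χ(G) = 3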